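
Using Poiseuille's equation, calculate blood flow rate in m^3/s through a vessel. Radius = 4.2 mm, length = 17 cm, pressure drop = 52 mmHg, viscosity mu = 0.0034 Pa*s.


Q = pi*r^4*dP / (8*mu*L)
r = 0.0042 m, L = 0.17 m
dP = 52 mmHg = 6932.744 Pa
Q = 0.001466 m^3/s


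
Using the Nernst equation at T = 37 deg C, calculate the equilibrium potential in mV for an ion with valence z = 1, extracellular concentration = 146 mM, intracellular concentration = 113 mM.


E = (RT/(zF)) * ln(C_out/C_in)
T = 37 + 273.15 = 310.15 K
E = (8.314 * 310.15 / (1 * 96485)) * ln(146/113)
E = 6.848 mV


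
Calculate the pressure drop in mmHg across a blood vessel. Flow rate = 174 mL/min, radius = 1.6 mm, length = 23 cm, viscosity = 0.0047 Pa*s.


dP = 8*mu*L*Q / (pi*r^4)
Q = 174 mL/min = 2.9e-06 m^3/s
dP = 1218.1 Pa = 1218.1 / 133.322 mmHg = 9.137 mmHg


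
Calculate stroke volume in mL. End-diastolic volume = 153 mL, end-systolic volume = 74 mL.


SV = EDV - ESV
SV = 153 - 74
SV = 79 mL


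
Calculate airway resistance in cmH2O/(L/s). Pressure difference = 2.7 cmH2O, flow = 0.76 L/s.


R = dP / flow
R = 2.7 / 0.76
R = 3.553 cmH2O/(L/s)


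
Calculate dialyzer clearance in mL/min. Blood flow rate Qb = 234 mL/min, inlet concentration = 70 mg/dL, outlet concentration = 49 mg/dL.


K = Qb * (Cb_in - Cb_out) / Cb_in
K = 234 * (70 - 49) / 70
K = 70.2 mL/min


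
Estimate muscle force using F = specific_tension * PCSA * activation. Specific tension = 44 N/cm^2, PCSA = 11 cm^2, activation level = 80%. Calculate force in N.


F = sigma * PCSA * activation
F = 44 * 11 * 0.8
F = 387.2 N


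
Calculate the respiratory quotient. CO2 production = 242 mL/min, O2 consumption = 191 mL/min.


RQ = VCO2 / VO2
RQ = 242 / 191
RQ = 1.267


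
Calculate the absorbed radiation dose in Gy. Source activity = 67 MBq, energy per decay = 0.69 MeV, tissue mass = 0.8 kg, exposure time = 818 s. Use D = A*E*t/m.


A = 67 MBq = 6.7000e+07 Bq
E = 0.69 MeV = 1.10538e-13 J
D = A*E*t/m = 6.7000e+07*1.10538e-13*818/0.8
D = 0.007573 Gy


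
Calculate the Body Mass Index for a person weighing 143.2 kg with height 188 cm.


BMI = weight / height^2
height = 188 cm = 1.88 m
BMI = 143.2 / 1.88^2
BMI = 40.52 kg/m^2


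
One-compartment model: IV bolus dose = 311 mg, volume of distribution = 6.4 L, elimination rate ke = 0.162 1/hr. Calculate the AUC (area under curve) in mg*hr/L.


C0 = Dose/Vd = 311/6.4 = 48.5938 mg/L
AUC = C0/ke = 48.5938/0.162
AUC = 300 mg*hr/L


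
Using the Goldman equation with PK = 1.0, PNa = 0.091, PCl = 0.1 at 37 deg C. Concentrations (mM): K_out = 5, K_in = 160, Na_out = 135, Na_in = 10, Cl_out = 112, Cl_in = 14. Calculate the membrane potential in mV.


Vm = (RT/F)*ln((PK*Ko + PNa*Nao + PCl*Cli)/(PK*Ki + PNa*Nai + PCl*Clo))
Numer = 18.685, Denom = 172.11
Vm = -59.34 mV


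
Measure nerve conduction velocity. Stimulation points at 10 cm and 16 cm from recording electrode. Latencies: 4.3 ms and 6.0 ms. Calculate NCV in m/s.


Distance = (16 - 10) / 100 = 0.06 m
dt = (6.0 - 4.3) / 1000 = 0.0017 s
NCV = dist / dt = 35.29 m/s


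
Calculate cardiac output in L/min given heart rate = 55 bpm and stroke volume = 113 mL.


CO = HR * SV
CO = 55 * 113 / 1000
CO = 6.215 L/min


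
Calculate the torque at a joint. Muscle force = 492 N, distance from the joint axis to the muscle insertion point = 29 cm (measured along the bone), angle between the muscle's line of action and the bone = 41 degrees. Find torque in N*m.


Torque = F * d * sin(theta)   (moment arm = d*sin(theta))
d = 29 cm = 0.29 m
Torque = 492 * 0.29 * sin(41)
Torque = 93.61 N*m


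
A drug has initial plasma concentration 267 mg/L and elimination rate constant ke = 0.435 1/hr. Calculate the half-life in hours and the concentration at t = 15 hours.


t_half = ln(2) / ke = 0.693147 / 0.435 = 1.593 hr
C(t) = C0 * exp(-ke*t) = 267 * exp(-0.435*15)
C(15) = 0.3915 mg/L


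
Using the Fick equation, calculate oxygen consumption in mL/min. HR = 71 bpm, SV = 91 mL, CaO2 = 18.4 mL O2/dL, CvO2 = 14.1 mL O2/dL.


CO = HR*SV = 71*91/1000 = 6.461 L/min
a-v O2 diff = 18.4 - 14.1 = 4.3 mL/dL
VO2 = CO * (CaO2-CvO2) * 10 dL/L
VO2 = 6.461 * 4.3 * 10
VO2 = 277.8 mL/min


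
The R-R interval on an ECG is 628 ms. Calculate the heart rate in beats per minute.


HR = 60 / RR_interval(s)
RR = 628 ms = 0.628 s
HR = 60 / 0.628 = 95.54 bpm


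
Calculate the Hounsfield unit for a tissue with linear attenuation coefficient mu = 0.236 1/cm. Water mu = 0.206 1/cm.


HU = ((mu_tissue - mu_water) / mu_water) * 1000
HU = ((0.236 - 0.206) / 0.206) * 1000
HU = 145.6


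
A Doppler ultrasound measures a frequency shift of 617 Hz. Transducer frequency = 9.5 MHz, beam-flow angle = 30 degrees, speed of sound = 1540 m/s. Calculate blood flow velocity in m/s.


v = fd * c / (2 * f0 * cos(theta))
v = 617 * 1540 / (2 * 9.5000e+06 * cos(30))
v = 0.05775 m/s


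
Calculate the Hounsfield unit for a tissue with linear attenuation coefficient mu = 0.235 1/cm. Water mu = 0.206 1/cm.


HU = ((mu_tissue - mu_water) / mu_water) * 1000
HU = ((0.235 - 0.206) / 0.206) * 1000
HU = 140.8


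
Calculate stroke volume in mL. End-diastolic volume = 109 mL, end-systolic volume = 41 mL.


SV = EDV - ESV
SV = 109 - 41
SV = 68 mL


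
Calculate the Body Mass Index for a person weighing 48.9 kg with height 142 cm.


BMI = weight / height^2
height = 142 cm = 1.42 m
BMI = 48.9 / 1.42^2
BMI = 24.25 kg/m^2


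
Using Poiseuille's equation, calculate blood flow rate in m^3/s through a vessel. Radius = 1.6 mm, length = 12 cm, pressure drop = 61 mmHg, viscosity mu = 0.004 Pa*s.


Q = pi*r^4*dP / (8*mu*L)
r = 0.0016 m, L = 0.12 m
dP = 61 mmHg = 8132.642 Pa
Q = 4.3604e-05 m^3/s


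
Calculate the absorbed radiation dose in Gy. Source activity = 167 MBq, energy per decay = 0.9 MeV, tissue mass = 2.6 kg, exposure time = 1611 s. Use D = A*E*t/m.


A = 167 MBq = 1.6700e+08 Bq
E = 0.9 MeV = 1.4418e-13 J
D = A*E*t/m = 1.6700e+08*1.4418e-13*1611/2.6
D = 0.01492 Gy


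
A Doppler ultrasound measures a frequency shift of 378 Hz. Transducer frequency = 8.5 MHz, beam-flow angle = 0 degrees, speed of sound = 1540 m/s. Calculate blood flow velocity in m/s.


v = fd * c / (2 * f0 * cos(theta))
v = 378 * 1540 / (2 * 8.5000e+06 * cos(0))
v = 0.03424 m/s


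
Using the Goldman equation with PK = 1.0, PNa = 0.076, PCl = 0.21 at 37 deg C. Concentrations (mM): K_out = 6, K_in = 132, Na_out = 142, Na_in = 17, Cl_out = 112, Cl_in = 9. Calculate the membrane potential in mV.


Vm = (RT/F)*ln((PK*Ko + PNa*Nao + PCl*Cli)/(PK*Ki + PNa*Nai + PCl*Clo))
Numer = 18.682, Denom = 156.812
Vm = -56.86 mV


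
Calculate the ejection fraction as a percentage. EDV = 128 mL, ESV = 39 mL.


SV = EDV - ESV = 128 - 39 = 89 mL
EF = SV/EDV * 100 = 89/128 * 100
EF = 69.53%


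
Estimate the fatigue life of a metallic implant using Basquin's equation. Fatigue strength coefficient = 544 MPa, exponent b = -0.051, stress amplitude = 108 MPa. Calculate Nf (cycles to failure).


sigma_a = sigma_f' * (2Nf)^b
2Nf = (sigma_a/sigma_f')^(1/b)
2Nf = (108/544)^(1/-0.051)
2Nf = 5.8632726e+13
Nf = 2.9316e+13


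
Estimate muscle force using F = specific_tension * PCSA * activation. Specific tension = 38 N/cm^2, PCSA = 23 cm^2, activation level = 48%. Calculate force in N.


F = sigma * PCSA * activation
F = 38 * 23 * 0.48
F = 419.5 N


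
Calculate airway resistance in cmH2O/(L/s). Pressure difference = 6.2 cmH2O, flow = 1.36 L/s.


R = dP / flow
R = 6.2 / 1.36
R = 4.559 cmH2O/(L/s)


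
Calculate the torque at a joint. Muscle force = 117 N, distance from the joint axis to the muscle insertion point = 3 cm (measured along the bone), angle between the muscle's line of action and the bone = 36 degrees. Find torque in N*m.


Torque = F * d * sin(theta)   (moment arm = d*sin(theta))
d = 3 cm = 0.03 m
Torque = 117 * 0.03 * sin(36)
Torque = 2.063 N*m


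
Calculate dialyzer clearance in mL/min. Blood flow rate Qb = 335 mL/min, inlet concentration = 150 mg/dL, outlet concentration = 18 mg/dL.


K = Qb * (Cb_in - Cb_out) / Cb_in
K = 335 * (150 - 18) / 150
K = 294.8 mL/min


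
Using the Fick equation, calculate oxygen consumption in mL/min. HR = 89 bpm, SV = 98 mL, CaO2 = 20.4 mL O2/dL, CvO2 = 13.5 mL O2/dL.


CO = HR*SV = 89*98/1000 = 8.722 L/min
a-v O2 diff = 20.4 - 13.5 = 6.9 mL/dL
VO2 = CO * (CaO2-CvO2) * 10 dL/L
VO2 = 8.722 * 6.9 * 10
VO2 = 601.8 mL/min


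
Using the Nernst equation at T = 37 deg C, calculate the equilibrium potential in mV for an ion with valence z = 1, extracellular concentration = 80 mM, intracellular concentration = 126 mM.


E = (RT/(zF)) * ln(C_out/C_in)
T = 37 + 273.15 = 310.15 K
E = (8.314 * 310.15 / (1 * 96485)) * ln(80/126)
E = -12.14 mV


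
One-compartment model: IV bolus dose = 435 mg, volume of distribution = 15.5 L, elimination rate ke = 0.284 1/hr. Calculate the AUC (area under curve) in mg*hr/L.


C0 = Dose/Vd = 435/15.5 = 28.0645 mg/L
AUC = C0/ke = 28.0645/0.284
AUC = 98.82 mg*hr/L


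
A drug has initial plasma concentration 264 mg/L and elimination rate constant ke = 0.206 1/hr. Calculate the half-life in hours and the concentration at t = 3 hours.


t_half = ln(2) / ke = 0.693147 / 0.206 = 3.365 hr
C(t) = C0 * exp(-ke*t) = 264 * exp(-0.206*3)
C(3) = 142.3 mg/L


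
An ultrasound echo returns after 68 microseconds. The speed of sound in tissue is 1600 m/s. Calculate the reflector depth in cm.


depth = c * t / 2
t = 68 us = 6.8000e-05 s
depth = 1600 * 6.8000e-05 / 2
depth = 0.0544 m = 5.44 cm


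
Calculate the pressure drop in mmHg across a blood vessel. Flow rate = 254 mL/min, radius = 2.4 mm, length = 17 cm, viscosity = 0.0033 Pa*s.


dP = 8*mu*L*Q / (pi*r^4)
Q = 254 mL/min = 4.23333e-06 m^3/s
dP = 182.28 Pa = 182.28 / 133.322 mmHg = 1.367 mmHg


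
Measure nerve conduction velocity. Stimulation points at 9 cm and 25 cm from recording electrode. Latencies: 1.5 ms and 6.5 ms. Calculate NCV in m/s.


Distance = (25 - 9) / 100 = 0.16 m
dt = (6.5 - 1.5) / 1000 = 0.005 s
NCV = dist / dt = 32 m/s


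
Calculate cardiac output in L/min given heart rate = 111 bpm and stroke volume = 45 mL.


CO = HR * SV
CO = 111 * 45 / 1000
CO = 4.995 L/min


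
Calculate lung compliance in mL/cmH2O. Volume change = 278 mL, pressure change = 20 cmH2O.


C = dV / dP
C = 278 / 20
C = 13.9 mL/cmH2O


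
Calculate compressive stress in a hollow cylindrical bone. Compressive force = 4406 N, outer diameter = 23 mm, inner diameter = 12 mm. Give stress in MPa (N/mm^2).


A = pi*(r_o^2 - r_i^2)
r_o = 11.5 mm, r_i = 6 mm
A = 302.378 mm^2
sigma = F/A = 4406 / 302.378
sigma = 14.57 MPa


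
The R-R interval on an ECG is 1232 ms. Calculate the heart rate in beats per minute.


HR = 60 / RR_interval(s)
RR = 1232 ms = 1.232 s
HR = 60 / 1.232 = 48.7 bpm


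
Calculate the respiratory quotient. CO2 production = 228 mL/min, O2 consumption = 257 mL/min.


RQ = VCO2 / VO2
RQ = 228 / 257
RQ = 0.8872


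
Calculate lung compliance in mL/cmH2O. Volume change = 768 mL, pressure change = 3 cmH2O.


C = dV / dP
C = 768 / 3
C = 256 mL/cmH2O


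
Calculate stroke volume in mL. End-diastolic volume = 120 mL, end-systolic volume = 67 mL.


SV = EDV - ESV
SV = 120 - 67
SV = 53 mL


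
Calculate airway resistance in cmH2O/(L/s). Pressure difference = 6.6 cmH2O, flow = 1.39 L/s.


R = dP / flow
R = 6.6 / 1.39
R = 4.748 cmH2O/(L/s)


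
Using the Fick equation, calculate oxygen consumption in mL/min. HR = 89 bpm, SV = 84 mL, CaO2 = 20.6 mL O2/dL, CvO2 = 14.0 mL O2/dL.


CO = HR*SV = 89*84/1000 = 7.476 L/min
a-v O2 diff = 20.6 - 14.0 = 6.6 mL/dL
VO2 = CO * (CaO2-CvO2) * 10 dL/L
VO2 = 7.476 * 6.6 * 10
VO2 = 493.4 mL/min


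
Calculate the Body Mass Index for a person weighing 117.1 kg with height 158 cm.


BMI = weight / height^2
height = 158 cm = 1.58 m
BMI = 117.1 / 1.58^2
BMI = 46.91 kg/m^2


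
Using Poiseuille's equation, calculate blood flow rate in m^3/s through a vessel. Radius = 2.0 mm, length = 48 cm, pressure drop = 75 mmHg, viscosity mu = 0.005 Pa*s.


Q = pi*r^4*dP / (8*mu*L)
r = 0.002 m, L = 0.48 m
dP = 75 mmHg = 9999.15 Pa
Q = 2.6178e-05 m^3/s


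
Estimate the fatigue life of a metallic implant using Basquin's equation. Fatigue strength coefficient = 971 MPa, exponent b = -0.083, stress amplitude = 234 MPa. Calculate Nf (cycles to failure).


sigma_a = sigma_f' * (2Nf)^b
2Nf = (sigma_a/sigma_f')^(1/b)
2Nf = (234/971)^(1/-0.083)
2Nf = 27914109
Nf = 1.3957e+07


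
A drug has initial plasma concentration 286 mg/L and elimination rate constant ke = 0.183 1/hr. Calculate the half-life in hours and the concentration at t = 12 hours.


t_half = ln(2) / ke = 0.693147 / 0.183 = 3.788 hr
C(t) = C0 * exp(-ke*t) = 286 * exp(-0.183*12)
C(12) = 31.82 mg/L


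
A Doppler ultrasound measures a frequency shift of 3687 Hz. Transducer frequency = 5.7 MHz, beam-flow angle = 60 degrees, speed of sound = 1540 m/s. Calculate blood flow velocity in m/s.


v = fd * c / (2 * f0 * cos(theta))
v = 3687 * 1540 / (2 * 5.7000e+06 * cos(60))
v = 0.9961 m/s


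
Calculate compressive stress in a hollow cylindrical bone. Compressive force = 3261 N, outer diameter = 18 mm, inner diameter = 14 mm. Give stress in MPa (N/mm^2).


A = pi*(r_o^2 - r_i^2)
r_o = 9 mm, r_i = 7 mm
A = 100.531 mm^2
sigma = F/A = 3261 / 100.531
sigma = 32.44 MPa


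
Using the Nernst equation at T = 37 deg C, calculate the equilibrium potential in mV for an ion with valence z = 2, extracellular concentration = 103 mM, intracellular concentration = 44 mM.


E = (RT/(zF)) * ln(C_out/C_in)
T = 37 + 273.15 = 310.15 K
E = (8.314 * 310.15 / (2 * 96485)) * ln(103/44)
E = 11.37 mV


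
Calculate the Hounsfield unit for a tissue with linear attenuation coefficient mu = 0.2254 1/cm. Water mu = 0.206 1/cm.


HU = ((mu_tissue - mu_water) / mu_water) * 1000
HU = ((0.2254 - 0.206) / 0.206) * 1000
HU = 94.17


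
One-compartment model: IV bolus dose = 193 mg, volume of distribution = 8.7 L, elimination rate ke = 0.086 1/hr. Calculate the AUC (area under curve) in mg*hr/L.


C0 = Dose/Vd = 193/8.7 = 22.1839 mg/L
AUC = C0/ke = 22.1839/0.086
AUC = 258 mg*hr/L


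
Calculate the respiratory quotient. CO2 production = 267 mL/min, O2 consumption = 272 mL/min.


RQ = VCO2 / VO2
RQ = 267 / 272
RQ = 0.9816


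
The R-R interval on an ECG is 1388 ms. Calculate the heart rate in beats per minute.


HR = 60 / RR_interval(s)
RR = 1388 ms = 1.388 s
HR = 60 / 1.388 = 43.23 bpm


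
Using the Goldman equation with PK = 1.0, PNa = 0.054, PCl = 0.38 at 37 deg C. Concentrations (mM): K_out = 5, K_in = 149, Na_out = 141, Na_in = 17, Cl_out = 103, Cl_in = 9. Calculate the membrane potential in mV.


Vm = (RT/F)*ln((PK*Ko + PNa*Nao + PCl*Cli)/(PK*Ki + PNa*Nai + PCl*Clo))
Numer = 16.034, Denom = 189.058
Vm = -65.94 mV


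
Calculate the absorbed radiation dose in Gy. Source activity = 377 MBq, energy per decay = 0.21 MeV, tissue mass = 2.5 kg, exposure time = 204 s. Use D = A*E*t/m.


A = 377 MBq = 3.7700e+08 Bq
E = 0.21 MeV = 3.3642e-14 J
D = A*E*t/m = 3.7700e+08*3.3642e-14*204/2.5
D = 0.001035 Gy


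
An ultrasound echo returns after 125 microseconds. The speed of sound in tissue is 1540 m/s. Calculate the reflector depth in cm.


depth = c * t / 2
t = 125 us = 1.2500e-04 s
depth = 1540 * 1.2500e-04 / 2
depth = 0.09625 m = 9.625 cm


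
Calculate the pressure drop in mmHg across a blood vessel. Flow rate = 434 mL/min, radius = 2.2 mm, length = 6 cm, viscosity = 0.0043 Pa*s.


dP = 8*mu*L*Q / (pi*r^4)
Q = 434 mL/min = 7.23333e-06 m^3/s
dP = 202.865 Pa = 202.865 / 133.322 mmHg = 1.522 mmHg


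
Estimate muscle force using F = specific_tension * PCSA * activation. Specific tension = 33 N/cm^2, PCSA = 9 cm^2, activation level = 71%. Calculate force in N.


F = sigma * PCSA * activation
F = 33 * 9 * 0.71
F = 210.9 N


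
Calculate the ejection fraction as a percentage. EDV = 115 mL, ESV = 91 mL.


SV = EDV - ESV = 115 - 91 = 24 mL
EF = SV/EDV * 100 = 24/115 * 100
EF = 20.87%


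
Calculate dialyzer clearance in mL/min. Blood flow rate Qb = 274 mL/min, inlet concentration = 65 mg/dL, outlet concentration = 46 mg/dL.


K = Qb * (Cb_in - Cb_out) / Cb_in
K = 274 * (65 - 46) / 65
K = 80.09 mL/min


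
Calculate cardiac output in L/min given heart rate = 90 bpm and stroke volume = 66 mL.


CO = HR * SV
CO = 90 * 66 / 1000
CO = 5.94 L/min


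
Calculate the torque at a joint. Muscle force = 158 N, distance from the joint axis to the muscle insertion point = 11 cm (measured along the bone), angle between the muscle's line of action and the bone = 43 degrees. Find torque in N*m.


Torque = F * d * sin(theta)   (moment arm = d*sin(theta))
d = 11 cm = 0.11 m
Torque = 158 * 0.11 * sin(43)
Torque = 11.85 N*m


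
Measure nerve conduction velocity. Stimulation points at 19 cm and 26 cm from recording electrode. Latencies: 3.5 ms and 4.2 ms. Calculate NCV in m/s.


Distance = (26 - 19) / 100 = 0.07 m
dt = (4.2 - 3.5) / 1000 = 7.0000e-04 s
NCV = dist / dt = 100 m/s


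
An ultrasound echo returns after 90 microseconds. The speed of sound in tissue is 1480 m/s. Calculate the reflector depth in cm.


depth = c * t / 2
t = 90 us = 9.0000e-05 s
depth = 1480 * 9.0000e-05 / 2
depth = 0.0666 m = 6.66 cm


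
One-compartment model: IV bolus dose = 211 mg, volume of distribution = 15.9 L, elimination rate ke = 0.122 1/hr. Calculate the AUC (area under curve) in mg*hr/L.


C0 = Dose/Vd = 211/15.9 = 13.2704 mg/L
AUC = C0/ke = 13.2704/0.122
AUC = 108.8 mg*hr/L


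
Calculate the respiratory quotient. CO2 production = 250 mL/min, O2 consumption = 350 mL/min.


RQ = VCO2 / VO2
RQ = 250 / 350
RQ = 0.7143


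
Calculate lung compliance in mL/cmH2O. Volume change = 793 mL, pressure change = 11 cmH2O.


C = dV / dP
C = 793 / 11
C = 72.09 mL/cmH2O


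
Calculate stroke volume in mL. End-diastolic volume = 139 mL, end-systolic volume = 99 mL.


SV = EDV - ESV
SV = 139 - 99
SV = 40 mL


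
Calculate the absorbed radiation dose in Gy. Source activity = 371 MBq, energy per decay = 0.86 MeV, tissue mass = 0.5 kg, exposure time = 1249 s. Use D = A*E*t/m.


A = 371 MBq = 3.7100e+08 Bq
E = 0.86 MeV = 1.37772e-13 J
D = A*E*t/m = 3.7100e+08*1.37772e-13*1249/0.5
D = 0.1277 Gy


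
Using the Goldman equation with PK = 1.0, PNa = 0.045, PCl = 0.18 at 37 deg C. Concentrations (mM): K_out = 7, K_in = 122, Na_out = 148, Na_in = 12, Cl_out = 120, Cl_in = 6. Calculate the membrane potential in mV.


Vm = (RT/F)*ln((PK*Ko + PNa*Nao + PCl*Cli)/(PK*Ki + PNa*Nai + PCl*Clo))
Numer = 14.74, Denom = 144.14
Vm = -60.94 mV


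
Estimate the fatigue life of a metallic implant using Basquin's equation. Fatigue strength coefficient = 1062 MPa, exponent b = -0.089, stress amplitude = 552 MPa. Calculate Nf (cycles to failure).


sigma_a = sigma_f' * (2Nf)^b
2Nf = (sigma_a/sigma_f')^(1/b)
2Nf = (552/1062)^(1/-0.089)
2Nf = 1559.893
Nf = 779.9


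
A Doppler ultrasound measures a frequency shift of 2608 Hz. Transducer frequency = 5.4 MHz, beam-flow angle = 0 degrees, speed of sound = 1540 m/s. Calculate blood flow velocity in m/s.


v = fd * c / (2 * f0 * cos(theta))
v = 2608 * 1540 / (2 * 5.4000e+06 * cos(0))
v = 0.3719 m/s


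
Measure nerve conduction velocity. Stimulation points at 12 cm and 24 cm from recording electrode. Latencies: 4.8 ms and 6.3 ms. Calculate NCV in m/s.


Distance = (24 - 12) / 100 = 0.12 m
dt = (6.3 - 4.8) / 1000 = 0.0015 s
NCV = dist / dt = 80 m/s


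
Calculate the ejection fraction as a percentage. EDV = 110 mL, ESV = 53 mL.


SV = EDV - ESV = 110 - 53 = 57 mL
EF = SV/EDV * 100 = 57/110 * 100
EF = 51.82%


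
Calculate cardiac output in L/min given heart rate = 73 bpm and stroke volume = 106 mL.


CO = HR * SV
CO = 73 * 106 / 1000
CO = 7.738 L/min


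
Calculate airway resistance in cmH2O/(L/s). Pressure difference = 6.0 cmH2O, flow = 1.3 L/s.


R = dP / flow
R = 6.0 / 1.3
R = 4.615 cmH2O/(L/s)


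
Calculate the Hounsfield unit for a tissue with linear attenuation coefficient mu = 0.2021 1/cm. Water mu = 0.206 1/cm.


HU = ((mu_tissue - mu_water) / mu_water) * 1000
HU = ((0.2021 - 0.206) / 0.206) * 1000
HU = -18.93


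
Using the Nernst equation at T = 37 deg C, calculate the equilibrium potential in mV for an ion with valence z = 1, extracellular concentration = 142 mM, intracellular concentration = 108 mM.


E = (RT/(zF)) * ln(C_out/C_in)
T = 37 + 273.15 = 310.15 K
E = (8.314 * 310.15 / (1 * 96485)) * ln(142/108)
E = 7.315 mV


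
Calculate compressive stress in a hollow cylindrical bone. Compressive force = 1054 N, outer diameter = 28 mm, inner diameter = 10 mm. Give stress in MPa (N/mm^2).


A = pi*(r_o^2 - r_i^2)
r_o = 14 mm, r_i = 5 mm
A = 537.212 mm^2
sigma = F/A = 1054 / 537.212
sigma = 1.962 MPa


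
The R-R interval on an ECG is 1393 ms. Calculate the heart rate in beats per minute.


HR = 60 / RR_interval(s)
RR = 1393 ms = 1.393 s
HR = 60 / 1.393 = 43.07 bpm


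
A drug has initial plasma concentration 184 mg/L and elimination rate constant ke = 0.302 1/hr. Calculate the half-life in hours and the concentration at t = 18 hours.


t_half = ln(2) / ke = 0.693147 / 0.302 = 2.295 hr
C(t) = C0 * exp(-ke*t) = 184 * exp(-0.302*18)
C(18) = 0.8017 mg/L


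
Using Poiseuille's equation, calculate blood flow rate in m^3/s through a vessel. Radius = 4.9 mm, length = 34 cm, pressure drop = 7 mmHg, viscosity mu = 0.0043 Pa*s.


Q = pi*r^4*dP / (8*mu*L)
r = 0.0049 m, L = 0.34 m
dP = 7 mmHg = 933.254 Pa
Q = 1.4451e-04 m^3/s


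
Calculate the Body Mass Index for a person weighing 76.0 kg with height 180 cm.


BMI = weight / height^2
height = 180 cm = 1.8 m
BMI = 76.0 / 1.8^2
BMI = 23.46 kg/m^2


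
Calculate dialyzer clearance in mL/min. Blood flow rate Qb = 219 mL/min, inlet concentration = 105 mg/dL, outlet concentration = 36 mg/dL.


K = Qb * (Cb_in - Cb_out) / Cb_in
K = 219 * (105 - 36) / 105
K = 143.9 mL/min


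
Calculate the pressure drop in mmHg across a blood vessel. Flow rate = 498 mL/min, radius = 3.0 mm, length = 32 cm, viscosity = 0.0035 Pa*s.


dP = 8*mu*L*Q / (pi*r^4)
Q = 498 mL/min = 8.3e-06 m^3/s
dP = 292.248 Pa = 292.248 / 133.322 mmHg = 2.192 mmHg


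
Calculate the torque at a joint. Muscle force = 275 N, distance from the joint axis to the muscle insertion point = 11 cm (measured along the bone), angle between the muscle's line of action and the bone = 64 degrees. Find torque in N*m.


Torque = F * d * sin(theta)   (moment arm = d*sin(theta))
d = 11 cm = 0.11 m
Torque = 275 * 0.11 * sin(64)
Torque = 27.19 N*m


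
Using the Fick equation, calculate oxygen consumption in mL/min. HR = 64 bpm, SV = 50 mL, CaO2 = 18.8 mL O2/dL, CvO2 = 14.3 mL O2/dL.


CO = HR*SV = 64*50/1000 = 3.2 L/min
a-v O2 diff = 18.8 - 14.3 = 4.5 mL/dL
VO2 = CO * (CaO2-CvO2) * 10 dL/L
VO2 = 3.2 * 4.5 * 10
VO2 = 144 mL/min


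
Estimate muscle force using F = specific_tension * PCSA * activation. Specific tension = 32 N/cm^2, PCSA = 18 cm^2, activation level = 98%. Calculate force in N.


F = sigma * PCSA * activation
F = 32 * 18 * 0.98
F = 564.5 N


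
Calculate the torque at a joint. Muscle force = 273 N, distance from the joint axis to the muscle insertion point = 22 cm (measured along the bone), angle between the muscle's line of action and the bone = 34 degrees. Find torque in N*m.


Torque = F * d * sin(theta)   (moment arm = d*sin(theta))
d = 22 cm = 0.22 m
Torque = 273 * 0.22 * sin(34)
Torque = 33.59 N*m


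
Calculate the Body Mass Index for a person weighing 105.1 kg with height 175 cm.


BMI = weight / height^2
height = 175 cm = 1.75 m
BMI = 105.1 / 1.75^2
BMI = 34.32 kg/m^2


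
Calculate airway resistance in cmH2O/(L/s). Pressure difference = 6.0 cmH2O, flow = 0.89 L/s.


R = dP / flow
R = 6.0 / 0.89
R = 6.742 cmH2O/(L/s)


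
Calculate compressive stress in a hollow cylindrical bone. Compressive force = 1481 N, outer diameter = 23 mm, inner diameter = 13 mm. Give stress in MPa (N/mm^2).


A = pi*(r_o^2 - r_i^2)
r_o = 11.5 mm, r_i = 6.5 mm
A = 282.743 mm^2
sigma = F/A = 1481 / 282.743
sigma = 5.238 MPa


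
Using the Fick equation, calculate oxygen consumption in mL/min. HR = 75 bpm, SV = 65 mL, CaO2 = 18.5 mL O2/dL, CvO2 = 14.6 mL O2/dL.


CO = HR*SV = 75*65/1000 = 4.875 L/min
a-v O2 diff = 18.5 - 14.6 = 3.9 mL/dL
VO2 = CO * (CaO2-CvO2) * 10 dL/L
VO2 = 4.875 * 3.9 * 10
VO2 = 190.1 mL/min


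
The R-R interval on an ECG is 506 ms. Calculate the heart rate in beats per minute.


HR = 60 / RR_interval(s)
RR = 506 ms = 0.506 s
HR = 60 / 0.506 = 118.6 bpm


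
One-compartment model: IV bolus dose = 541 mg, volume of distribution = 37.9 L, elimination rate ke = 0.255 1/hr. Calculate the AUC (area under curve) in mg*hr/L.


C0 = Dose/Vd = 541/37.9 = 14.2744 mg/L
AUC = C0/ke = 14.2744/0.255
AUC = 55.98 mg*hr/L


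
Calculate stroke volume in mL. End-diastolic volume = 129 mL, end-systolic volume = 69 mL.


SV = EDV - ESV
SV = 129 - 69
SV = 60 mL


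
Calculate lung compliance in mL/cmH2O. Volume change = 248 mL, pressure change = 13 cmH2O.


C = dV / dP
C = 248 / 13
C = 19.08 mL/cmH2O


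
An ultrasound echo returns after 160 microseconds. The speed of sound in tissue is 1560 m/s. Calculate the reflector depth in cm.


depth = c * t / 2
t = 160 us = 1.6000e-04 s
depth = 1560 * 1.6000e-04 / 2
depth = 0.1248 m = 12.48 cm


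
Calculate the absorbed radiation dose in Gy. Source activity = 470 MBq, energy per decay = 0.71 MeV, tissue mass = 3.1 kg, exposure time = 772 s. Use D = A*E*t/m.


A = 470 MBq = 4.7000e+08 Bq
E = 0.71 MeV = 1.13742e-13 J
D = A*E*t/m = 4.7000e+08*1.13742e-13*772/3.1
D = 0.01331 Gy


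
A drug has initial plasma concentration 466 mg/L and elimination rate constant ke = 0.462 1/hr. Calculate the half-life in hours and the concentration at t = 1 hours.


t_half = ln(2) / ke = 0.693147 / 0.462 = 1.5 hr
C(t) = C0 * exp(-ke*t) = 466 * exp(-0.462*1)
C(1) = 293.6 mg/L


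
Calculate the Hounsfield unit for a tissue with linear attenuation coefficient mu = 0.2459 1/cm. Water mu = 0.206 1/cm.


HU = ((mu_tissue - mu_water) / mu_water) * 1000
HU = ((0.2459 - 0.206) / 0.206) * 1000
HU = 193.7


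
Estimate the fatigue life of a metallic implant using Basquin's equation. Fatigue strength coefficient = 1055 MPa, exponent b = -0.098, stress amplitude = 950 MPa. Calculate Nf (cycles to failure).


sigma_a = sigma_f' * (2Nf)^b
2Nf = (sigma_a/sigma_f')^(1/b)
2Nf = (950/1055)^(1/-0.098)
2Nf = 2.914608
Nf = 1.457


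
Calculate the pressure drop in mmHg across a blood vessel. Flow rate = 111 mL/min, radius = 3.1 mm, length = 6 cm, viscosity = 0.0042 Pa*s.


dP = 8*mu*L*Q / (pi*r^4)
Q = 111 mL/min = 1.85e-06 m^3/s
dP = 12.8548 Pa = 12.8548 / 133.322 mmHg = 0.09642 mmHg


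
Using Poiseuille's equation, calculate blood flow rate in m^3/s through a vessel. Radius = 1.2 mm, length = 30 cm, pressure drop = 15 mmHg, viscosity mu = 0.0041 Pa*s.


Q = pi*r^4*dP / (8*mu*L)
r = 0.0012 m, L = 0.3 m
dP = 15 mmHg = 1999.83 Pa
Q = 1.3240e-06 m^3/s


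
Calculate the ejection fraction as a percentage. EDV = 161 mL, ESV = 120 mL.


SV = EDV - ESV = 161 - 120 = 41 mL
EF = SV/EDV * 100 = 41/161 * 100
EF = 25.47%


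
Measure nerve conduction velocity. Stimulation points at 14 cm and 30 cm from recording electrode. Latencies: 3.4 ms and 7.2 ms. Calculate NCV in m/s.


Distance = (30 - 14) / 100 = 0.16 m
dt = (7.2 - 3.4) / 1000 = 0.0038 s
NCV = dist / dt = 42.11 m/s


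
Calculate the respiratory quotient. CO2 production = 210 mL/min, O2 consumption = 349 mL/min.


RQ = VCO2 / VO2
RQ = 210 / 349
RQ = 0.6017


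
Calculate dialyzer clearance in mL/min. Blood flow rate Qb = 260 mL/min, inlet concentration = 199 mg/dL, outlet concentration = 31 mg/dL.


K = Qb * (Cb_in - Cb_out) / Cb_in
K = 260 * (199 - 31) / 199
K = 219.5 mL/min


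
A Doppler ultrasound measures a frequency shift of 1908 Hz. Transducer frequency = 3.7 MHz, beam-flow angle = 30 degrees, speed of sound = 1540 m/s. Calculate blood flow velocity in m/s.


v = fd * c / (2 * f0 * cos(theta))
v = 1908 * 1540 / (2 * 3.7000e+06 * cos(30))
v = 0.4585 m/s


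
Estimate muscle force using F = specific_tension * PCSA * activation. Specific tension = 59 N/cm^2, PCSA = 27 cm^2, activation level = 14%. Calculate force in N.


F = sigma * PCSA * activation
F = 59 * 27 * 0.14
F = 223 N


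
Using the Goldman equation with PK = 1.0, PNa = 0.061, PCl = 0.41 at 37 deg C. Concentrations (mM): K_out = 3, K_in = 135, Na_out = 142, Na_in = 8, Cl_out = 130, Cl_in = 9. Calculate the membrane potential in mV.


Vm = (RT/F)*ln((PK*Ko + PNa*Nao + PCl*Cli)/(PK*Ki + PNa*Nai + PCl*Clo))
Numer = 15.352, Denom = 188.788
Vm = -67.06 mV


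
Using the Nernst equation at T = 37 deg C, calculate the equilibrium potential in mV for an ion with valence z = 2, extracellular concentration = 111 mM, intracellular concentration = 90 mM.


E = (RT/(zF)) * ln(C_out/C_in)
T = 37 + 273.15 = 310.15 K
E = (8.314 * 310.15 / (2 * 96485)) * ln(111/90)
E = 2.802 mV


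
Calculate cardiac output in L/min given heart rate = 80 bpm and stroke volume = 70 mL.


CO = HR * SV
CO = 80 * 70 / 1000
CO = 5.6 L/min


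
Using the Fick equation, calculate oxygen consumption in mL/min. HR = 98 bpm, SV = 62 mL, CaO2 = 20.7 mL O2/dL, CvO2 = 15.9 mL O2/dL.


CO = HR*SV = 98*62/1000 = 6.076 L/min
a-v O2 diff = 20.7 - 15.9 = 4.8 mL/dL
VO2 = CO * (CaO2-CvO2) * 10 dL/L
VO2 = 6.076 * 4.8 * 10
VO2 = 291.6 mL/min


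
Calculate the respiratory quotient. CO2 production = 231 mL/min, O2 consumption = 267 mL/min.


RQ = VCO2 / VO2
RQ = 231 / 267
RQ = 0.8652


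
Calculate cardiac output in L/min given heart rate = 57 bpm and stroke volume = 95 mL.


CO = HR * SV
CO = 57 * 95 / 1000
CO = 5.415 L/min


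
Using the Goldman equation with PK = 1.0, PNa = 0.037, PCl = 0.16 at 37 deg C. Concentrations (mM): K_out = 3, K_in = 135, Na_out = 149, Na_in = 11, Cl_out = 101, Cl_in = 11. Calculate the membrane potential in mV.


Vm = (RT/F)*ln((PK*Ko + PNa*Nao + PCl*Cli)/(PK*Ki + PNa*Nai + PCl*Clo))
Numer = 10.273, Denom = 151.567
Vm = -71.93 mV


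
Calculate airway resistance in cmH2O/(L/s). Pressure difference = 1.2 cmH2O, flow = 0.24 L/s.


R = dP / flow
R = 1.2 / 0.24
R = 5 cmH2O/(L/s)


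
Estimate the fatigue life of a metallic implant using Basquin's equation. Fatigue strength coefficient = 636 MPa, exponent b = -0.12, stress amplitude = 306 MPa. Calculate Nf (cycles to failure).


sigma_a = sigma_f' * (2Nf)^b
2Nf = (sigma_a/sigma_f')^(1/b)
2Nf = (306/636)^(1/-0.12)
2Nf = 444.4239
Nf = 222.2


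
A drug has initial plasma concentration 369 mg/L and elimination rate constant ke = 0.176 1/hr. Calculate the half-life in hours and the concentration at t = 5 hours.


t_half = ln(2) / ke = 0.693147 / 0.176 = 3.938 hr
C(t) = C0 * exp(-ke*t) = 369 * exp(-0.176*5)
C(5) = 153.1 mg/L


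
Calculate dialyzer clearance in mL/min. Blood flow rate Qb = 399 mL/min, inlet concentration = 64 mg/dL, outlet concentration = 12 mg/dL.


K = Qb * (Cb_in - Cb_out) / Cb_in
K = 399 * (64 - 12) / 64
K = 324.2 mL/min


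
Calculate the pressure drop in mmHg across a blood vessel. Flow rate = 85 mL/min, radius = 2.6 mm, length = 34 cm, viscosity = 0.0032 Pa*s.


dP = 8*mu*L*Q / (pi*r^4)
Q = 85 mL/min = 1.41667e-06 m^3/s
dP = 85.8903 Pa = 85.8903 / 133.322 mmHg = 0.6442 mmHg


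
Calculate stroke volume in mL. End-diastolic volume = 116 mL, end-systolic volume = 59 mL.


SV = EDV - ESV
SV = 116 - 59
SV = 57 mL


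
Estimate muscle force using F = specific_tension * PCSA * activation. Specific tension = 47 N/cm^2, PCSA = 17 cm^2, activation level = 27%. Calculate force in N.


F = sigma * PCSA * activation
F = 47 * 17 * 0.27
F = 215.7 N


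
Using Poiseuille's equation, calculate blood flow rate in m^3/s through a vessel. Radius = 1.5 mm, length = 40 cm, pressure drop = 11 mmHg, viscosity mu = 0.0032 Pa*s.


Q = pi*r^4*dP / (8*mu*L)
r = 0.0015 m, L = 0.4 m
dP = 11 mmHg = 1466.542 Pa
Q = 2.2778e-06 m^3/s


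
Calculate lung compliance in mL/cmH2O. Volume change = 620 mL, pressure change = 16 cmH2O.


C = dV / dP
C = 620 / 16
C = 38.75 mL/cmH2O


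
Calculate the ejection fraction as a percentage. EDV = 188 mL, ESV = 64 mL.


SV = EDV - ESV = 188 - 64 = 124 mL
EF = SV/EDV * 100 = 124/188 * 100
EF = 65.96%


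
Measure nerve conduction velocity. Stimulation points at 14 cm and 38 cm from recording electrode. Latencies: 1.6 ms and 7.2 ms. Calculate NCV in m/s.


Distance = (38 - 14) / 100 = 0.24 m
dt = (7.2 - 1.6) / 1000 = 0.0056 s
NCV = dist / dt = 42.86 m/s


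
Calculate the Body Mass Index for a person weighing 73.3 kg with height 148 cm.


BMI = weight / height^2
height = 148 cm = 1.48 m
BMI = 73.3 / 1.48^2
BMI = 33.46 kg/m^2


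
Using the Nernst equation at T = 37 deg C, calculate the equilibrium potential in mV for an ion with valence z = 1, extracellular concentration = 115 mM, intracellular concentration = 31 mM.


E = (RT/(zF)) * ln(C_out/C_in)
T = 37 + 273.15 = 310.15 K
E = (8.314 * 310.15 / (1 * 96485)) * ln(115/31)
E = 35.04 mV


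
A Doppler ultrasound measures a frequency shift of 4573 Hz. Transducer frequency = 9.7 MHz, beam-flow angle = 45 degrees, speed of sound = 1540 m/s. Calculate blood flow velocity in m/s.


v = fd * c / (2 * f0 * cos(theta))
v = 4573 * 1540 / (2 * 9.7000e+06 * cos(45))
v = 0.5134 m/s


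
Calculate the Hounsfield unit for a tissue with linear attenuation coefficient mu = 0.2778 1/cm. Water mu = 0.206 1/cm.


HU = ((mu_tissue - mu_water) / mu_water) * 1000
HU = ((0.2778 - 0.206) / 0.206) * 1000
HU = 348.5


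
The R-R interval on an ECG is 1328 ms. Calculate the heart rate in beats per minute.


HR = 60 / RR_interval(s)
RR = 1328 ms = 1.328 s
HR = 60 / 1.328 = 45.18 bpm


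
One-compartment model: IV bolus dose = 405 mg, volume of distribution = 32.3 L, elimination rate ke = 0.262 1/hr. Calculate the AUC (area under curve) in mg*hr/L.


C0 = Dose/Vd = 405/32.3 = 12.5387 mg/L
AUC = C0/ke = 12.5387/0.262
AUC = 47.86 mg*hr/L


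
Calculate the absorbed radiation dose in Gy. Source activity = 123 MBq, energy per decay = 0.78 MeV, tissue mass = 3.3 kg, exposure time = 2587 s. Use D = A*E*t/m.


A = 123 MBq = 1.2300e+08 Bq
E = 0.78 MeV = 1.24956e-13 J
D = A*E*t/m = 1.2300e+08*1.24956e-13*2587/3.3
D = 0.01205 Gy


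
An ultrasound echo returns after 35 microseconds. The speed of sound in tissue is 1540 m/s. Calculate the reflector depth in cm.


depth = c * t / 2
t = 35 us = 3.5000e-05 s
depth = 1540 * 3.5000e-05 / 2
depth = 0.02695 m = 2.695 cm


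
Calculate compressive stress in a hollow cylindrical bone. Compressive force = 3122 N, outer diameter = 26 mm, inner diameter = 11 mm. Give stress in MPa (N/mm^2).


A = pi*(r_o^2 - r_i^2)
r_o = 13 mm, r_i = 5.5 mm
A = 435.896 mm^2
sigma = F/A = 3122 / 435.896
sigma = 7.162 MPa


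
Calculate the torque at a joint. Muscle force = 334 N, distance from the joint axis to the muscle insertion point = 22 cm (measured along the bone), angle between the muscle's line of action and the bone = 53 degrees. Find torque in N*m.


Torque = F * d * sin(theta)   (moment arm = d*sin(theta))
d = 22 cm = 0.22 m
Torque = 334 * 0.22 * sin(53)
Torque = 58.68 N*m


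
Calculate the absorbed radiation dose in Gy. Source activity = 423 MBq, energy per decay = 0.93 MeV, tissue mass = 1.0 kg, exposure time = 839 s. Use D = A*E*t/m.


A = 423 MBq = 4.2300e+08 Bq
E = 0.93 MeV = 1.48986e-13 J
D = A*E*t/m = 4.2300e+08*1.48986e-13*839/1.0
D = 0.05287 Gy


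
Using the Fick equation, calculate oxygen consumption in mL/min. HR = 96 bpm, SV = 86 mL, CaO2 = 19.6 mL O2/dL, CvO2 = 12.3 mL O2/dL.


CO = HR*SV = 96*86/1000 = 8.256 L/min
a-v O2 diff = 19.6 - 12.3 = 7.3 mL/dL
VO2 = CO * (CaO2-CvO2) * 10 dL/L
VO2 = 8.256 * 7.3 * 10
VO2 = 602.7 mL/min


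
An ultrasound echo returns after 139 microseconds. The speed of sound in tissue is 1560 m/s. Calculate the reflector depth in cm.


depth = c * t / 2
t = 139 us = 1.3900e-04 s
depth = 1560 * 1.3900e-04 / 2
depth = 0.10842 m = 10.842 cm


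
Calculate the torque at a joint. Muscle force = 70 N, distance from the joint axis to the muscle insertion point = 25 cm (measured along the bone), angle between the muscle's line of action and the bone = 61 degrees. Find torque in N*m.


Torque = F * d * sin(theta)   (moment arm = d*sin(theta))
d = 25 cm = 0.25 m
Torque = 70 * 0.25 * sin(61)
Torque = 15.31 N*m


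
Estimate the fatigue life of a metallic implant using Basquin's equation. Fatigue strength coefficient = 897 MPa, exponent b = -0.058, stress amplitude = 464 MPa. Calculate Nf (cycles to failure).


sigma_a = sigma_f' * (2Nf)^b
2Nf = (sigma_a/sigma_f')^(1/b)
2Nf = (464/897)^(1/-0.058)
2Nf = 86251.488
Nf = 4.313e+04


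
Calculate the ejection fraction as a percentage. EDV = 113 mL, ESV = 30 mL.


SV = EDV - ESV = 113 - 30 = 83 mL
EF = SV/EDV * 100 = 83/113 * 100
EF = 73.45%


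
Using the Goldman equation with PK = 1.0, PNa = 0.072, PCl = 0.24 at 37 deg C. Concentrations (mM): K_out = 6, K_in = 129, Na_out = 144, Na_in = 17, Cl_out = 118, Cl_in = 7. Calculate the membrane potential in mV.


Vm = (RT/F)*ln((PK*Ko + PNa*Nao + PCl*Cli)/(PK*Ki + PNa*Nai + PCl*Clo))
Numer = 18.048, Denom = 158.544
Vm = -58.07 mV


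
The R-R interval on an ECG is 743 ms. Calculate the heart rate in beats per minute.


HR = 60 / RR_interval(s)
RR = 743 ms = 0.743 s
HR = 60 / 0.743 = 80.75 bpm


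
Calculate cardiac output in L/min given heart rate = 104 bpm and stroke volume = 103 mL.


CO = HR * SV
CO = 104 * 103 / 1000
CO = 10.71 L/min


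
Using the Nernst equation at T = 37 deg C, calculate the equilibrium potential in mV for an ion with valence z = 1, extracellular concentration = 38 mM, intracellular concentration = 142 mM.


E = (RT/(zF)) * ln(C_out/C_in)
T = 37 + 273.15 = 310.15 K
E = (8.314 * 310.15 / (1 * 96485)) * ln(38/142)
E = -35.23 mV


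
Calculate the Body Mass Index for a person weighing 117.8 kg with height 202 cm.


BMI = weight / height^2
height = 202 cm = 2.02 m
BMI = 117.8 / 2.02^2
BMI = 28.87 kg/m^2


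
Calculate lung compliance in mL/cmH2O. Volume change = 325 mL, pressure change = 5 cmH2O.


C = dV / dP
C = 325 / 5
C = 65 mL/cmH2O


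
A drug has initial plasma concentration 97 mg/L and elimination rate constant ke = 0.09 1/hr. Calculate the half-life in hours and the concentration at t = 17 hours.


t_half = ln(2) / ke = 0.693147 / 0.09 = 7.702 hr
C(t) = C0 * exp(-ke*t) = 97 * exp(-0.09*17)
C(17) = 21 mg/L


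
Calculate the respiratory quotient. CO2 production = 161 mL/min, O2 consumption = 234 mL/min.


RQ = VCO2 / VO2
RQ = 161 / 234
RQ = 0.688


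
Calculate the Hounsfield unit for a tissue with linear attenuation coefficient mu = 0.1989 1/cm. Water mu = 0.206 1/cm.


HU = ((mu_tissue - mu_water) / mu_water) * 1000
HU = ((0.1989 - 0.206) / 0.206) * 1000
HU = -34.47


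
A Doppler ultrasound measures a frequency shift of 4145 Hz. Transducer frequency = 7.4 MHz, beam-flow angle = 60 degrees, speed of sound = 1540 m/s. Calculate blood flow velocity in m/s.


v = fd * c / (2 * f0 * cos(theta))
v = 4145 * 1540 / (2 * 7.4000e+06 * cos(60))
v = 0.8626 m/s


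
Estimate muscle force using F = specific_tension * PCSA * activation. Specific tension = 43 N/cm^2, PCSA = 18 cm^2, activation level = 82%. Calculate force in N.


F = sigma * PCSA * activation
F = 43 * 18 * 0.82
F = 634.7 N


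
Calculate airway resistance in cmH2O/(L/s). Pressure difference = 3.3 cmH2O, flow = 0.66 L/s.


R = dP / flow
R = 3.3 / 0.66
R = 5 cmH2O/(L/s)
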